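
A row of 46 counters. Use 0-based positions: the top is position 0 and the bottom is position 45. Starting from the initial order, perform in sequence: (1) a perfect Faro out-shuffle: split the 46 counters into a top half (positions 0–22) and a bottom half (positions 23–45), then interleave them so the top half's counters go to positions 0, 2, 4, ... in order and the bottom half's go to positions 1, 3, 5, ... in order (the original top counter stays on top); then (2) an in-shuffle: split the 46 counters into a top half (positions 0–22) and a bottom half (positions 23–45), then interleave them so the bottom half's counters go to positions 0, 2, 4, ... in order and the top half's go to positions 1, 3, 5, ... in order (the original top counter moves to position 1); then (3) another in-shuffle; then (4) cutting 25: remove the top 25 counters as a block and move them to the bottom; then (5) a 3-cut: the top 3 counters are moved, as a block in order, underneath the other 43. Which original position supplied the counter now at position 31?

13

Undo the operations in reverse order, starting from position 31:
  undo op 5 (cut 3): 31 ← 34
  undo op 4 (cut 25): 34 ← 13
  undo op 3 (in-shuffle, from top half): 13 ← 6
  undo op 2 (in-shuffle, from bottom half): 6 ← 26
  undo op 1 (out-shuffle, from top half): 26 ← 13
So the counter at position 31 came from original position 13.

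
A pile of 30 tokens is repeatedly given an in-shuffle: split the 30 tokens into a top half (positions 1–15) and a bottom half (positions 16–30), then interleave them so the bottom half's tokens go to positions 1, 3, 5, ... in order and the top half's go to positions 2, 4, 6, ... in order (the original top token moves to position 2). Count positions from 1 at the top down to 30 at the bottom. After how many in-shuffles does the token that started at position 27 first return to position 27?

Follow position 27 under repeated in-shuffles:
27 → 23 → 15 → 30 → 29 → 27
It first returns after 5 in-shuffles.

5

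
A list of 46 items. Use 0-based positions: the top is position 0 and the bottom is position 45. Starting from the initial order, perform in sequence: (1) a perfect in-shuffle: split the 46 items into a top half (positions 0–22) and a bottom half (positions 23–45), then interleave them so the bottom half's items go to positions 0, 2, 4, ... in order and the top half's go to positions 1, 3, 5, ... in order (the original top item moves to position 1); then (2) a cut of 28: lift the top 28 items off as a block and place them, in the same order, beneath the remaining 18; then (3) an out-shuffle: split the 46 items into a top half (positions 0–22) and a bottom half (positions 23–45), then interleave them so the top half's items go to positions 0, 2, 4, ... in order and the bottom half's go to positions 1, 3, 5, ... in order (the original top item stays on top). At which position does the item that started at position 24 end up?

40

Track the item from position 24 forward through each operation:
  after op 1 (in-shuffle): 24 → 2
  after op 2 (cut 28): 2 → 20
  after op 3 (out-shuffle): 20 → 40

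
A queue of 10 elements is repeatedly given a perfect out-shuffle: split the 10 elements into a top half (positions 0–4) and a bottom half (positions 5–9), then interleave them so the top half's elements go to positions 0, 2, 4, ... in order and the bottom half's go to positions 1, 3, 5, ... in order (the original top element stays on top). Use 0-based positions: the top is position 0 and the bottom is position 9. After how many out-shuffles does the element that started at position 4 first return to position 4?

6

Follow position 4 under repeated out-shuffles:
4 → 8 → 7 → 5 → 1 → 2 → 4
It first returns after 6 out-shuffles.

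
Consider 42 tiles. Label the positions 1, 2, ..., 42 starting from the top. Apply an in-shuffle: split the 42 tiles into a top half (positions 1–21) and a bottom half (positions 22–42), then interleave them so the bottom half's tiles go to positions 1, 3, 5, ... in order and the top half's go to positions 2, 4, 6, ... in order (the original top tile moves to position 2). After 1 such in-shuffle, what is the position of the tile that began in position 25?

7

Track the tile's position through each in-shuffle:
25 → 7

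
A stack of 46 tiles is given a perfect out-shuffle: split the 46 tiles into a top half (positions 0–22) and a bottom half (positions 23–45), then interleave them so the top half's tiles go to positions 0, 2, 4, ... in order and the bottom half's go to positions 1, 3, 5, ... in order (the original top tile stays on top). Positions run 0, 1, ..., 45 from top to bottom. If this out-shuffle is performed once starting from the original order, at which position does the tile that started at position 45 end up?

Position 45 is a fixed point of every out-shuffle, so the tile never moves.

45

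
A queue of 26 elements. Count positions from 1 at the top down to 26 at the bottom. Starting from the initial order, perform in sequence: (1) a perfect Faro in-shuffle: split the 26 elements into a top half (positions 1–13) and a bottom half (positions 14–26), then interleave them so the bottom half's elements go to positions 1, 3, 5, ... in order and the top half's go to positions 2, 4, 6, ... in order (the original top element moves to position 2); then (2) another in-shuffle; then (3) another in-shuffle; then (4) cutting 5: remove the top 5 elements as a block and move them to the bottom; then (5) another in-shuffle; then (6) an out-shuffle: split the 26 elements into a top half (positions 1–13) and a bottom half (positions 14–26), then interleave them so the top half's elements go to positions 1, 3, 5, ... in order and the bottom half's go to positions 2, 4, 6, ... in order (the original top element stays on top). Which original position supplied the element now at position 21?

Undo the operations in reverse order, starting from position 21:
  undo op 6 (out-shuffle, from top half): 21 ← 11
  undo op 5 (in-shuffle, from bottom half): 11 ← 19
  undo op 4 (cut 5): 19 ← 24
  undo op 3 (in-shuffle, from top half): 24 ← 12
  undo op 2 (in-shuffle, from top half): 12 ← 6
  undo op 1 (in-shuffle, from top half): 6 ← 3
So the element at position 21 came from original position 3.

3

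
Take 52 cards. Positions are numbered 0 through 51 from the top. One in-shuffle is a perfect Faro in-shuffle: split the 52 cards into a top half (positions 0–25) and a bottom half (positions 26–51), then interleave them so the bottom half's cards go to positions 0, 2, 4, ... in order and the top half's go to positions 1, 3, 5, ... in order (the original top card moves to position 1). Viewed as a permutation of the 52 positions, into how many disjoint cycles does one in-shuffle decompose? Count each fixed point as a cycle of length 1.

Trace each unvisited position around until it returns:
(0 1 3 7 15 31 ... len 52)
1 cycle in total.

1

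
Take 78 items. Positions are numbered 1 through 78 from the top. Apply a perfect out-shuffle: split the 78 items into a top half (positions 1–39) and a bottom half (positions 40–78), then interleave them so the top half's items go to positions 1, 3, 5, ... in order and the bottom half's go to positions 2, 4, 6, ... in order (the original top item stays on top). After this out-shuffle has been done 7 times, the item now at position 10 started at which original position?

51

Work backwards from position 10, undoing one out-shuffle at a time:
10 ← 44 ← 61 ← 31 ← 16 ← 47 ← 24 ← 51
So the item now at position 10 started at position 51.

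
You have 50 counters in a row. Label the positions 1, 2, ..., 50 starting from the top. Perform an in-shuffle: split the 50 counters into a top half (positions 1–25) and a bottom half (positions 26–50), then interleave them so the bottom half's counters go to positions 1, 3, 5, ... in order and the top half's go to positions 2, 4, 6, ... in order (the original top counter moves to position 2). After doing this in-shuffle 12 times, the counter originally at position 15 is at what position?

Track the counter's position through each in-shuffle:
15 → 30 → 9 → 18 → 36 → 21 → 42 → 33 → 15 → 30 → 9 → 18 → 36

36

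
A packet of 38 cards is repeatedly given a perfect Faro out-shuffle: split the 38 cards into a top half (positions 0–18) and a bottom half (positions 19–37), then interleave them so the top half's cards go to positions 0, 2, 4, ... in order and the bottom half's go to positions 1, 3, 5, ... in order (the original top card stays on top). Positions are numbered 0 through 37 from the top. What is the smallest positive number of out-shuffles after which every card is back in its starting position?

36

The out-shuffle permutes the 38 positions with cycle lengths [1, 1, 36].
Every card is home exactly when every cycle has completed a whole number of laps, i.e. after lcm(1, 36) = 36 out-shuffles.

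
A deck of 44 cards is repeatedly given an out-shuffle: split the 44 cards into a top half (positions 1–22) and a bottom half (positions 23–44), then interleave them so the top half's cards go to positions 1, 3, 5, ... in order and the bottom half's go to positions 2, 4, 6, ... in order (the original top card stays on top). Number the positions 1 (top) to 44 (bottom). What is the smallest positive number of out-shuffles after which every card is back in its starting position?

The out-shuffle permutes the 44 positions with cycle lengths [1, 1, 14, 14, 14].
Every card is home exactly when every cycle has completed a whole number of laps, i.e. after lcm(1, 14) = 14 out-shuffles.

14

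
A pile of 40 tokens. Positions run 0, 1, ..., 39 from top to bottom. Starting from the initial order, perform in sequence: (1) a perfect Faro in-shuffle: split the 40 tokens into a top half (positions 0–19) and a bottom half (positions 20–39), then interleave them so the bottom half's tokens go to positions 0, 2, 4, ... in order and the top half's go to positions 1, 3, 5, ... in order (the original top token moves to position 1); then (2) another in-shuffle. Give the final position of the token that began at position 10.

2

Track the token from position 10 forward through each operation:
  after op 1 (in-shuffle): 10 → 21
  after op 2 (in-shuffle): 21 → 2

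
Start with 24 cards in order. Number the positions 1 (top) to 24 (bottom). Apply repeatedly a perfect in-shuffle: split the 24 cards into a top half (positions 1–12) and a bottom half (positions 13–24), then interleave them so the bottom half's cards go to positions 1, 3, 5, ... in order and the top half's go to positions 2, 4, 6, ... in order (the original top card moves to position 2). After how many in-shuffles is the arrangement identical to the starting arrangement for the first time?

20

The in-shuffle permutes the 24 positions with cycle lengths [4, 20].
Every card is home exactly when every cycle has completed a whole number of laps, i.e. after lcm(4, 20) = 20 in-shuffles.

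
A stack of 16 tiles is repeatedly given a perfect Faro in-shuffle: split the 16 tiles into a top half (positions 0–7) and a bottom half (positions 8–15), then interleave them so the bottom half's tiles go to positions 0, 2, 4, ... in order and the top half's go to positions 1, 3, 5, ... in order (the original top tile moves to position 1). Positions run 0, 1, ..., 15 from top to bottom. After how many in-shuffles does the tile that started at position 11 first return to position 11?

Follow position 11 under repeated in-shuffles:
11 → 6 → 13 → 10 → 4 → 9 → 2 → 5 → 11
It first returns after 8 in-shuffles.

8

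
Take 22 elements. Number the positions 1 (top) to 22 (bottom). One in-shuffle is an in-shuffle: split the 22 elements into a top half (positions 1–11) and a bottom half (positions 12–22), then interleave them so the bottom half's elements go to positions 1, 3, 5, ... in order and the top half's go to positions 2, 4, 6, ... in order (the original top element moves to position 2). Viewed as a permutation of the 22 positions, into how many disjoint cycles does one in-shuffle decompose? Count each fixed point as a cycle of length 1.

Trace each unvisited position around until it returns:
(1 2 4 8 16 9 ... len 11) (5 10 20 17 11 22 ... len 11)
2 cycles in total.

2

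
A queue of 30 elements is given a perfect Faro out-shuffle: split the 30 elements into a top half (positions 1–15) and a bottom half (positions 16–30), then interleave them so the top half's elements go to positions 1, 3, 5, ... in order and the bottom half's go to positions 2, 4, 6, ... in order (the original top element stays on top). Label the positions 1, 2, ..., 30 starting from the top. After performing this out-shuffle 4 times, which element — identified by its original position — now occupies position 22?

Work backwards from position 22, undoing one out-shuffle at a time:
22 ← 26 ← 28 ← 29 ← 15
So the element now at position 22 started at position 15.

15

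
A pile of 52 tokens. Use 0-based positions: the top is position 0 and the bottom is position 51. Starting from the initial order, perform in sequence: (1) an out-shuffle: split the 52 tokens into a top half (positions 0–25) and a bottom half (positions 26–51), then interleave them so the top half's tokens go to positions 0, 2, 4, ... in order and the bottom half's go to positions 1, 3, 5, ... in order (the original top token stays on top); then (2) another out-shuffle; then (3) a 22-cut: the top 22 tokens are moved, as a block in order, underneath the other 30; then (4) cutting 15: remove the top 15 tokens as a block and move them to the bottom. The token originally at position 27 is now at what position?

21

Track the token from position 27 forward through each operation:
  after op 1 (out-shuffle): 27 → 3
  after op 2 (out-shuffle): 3 → 6
  after op 3 (cut 22): 6 → 36
  after op 4 (cut 15): 36 → 21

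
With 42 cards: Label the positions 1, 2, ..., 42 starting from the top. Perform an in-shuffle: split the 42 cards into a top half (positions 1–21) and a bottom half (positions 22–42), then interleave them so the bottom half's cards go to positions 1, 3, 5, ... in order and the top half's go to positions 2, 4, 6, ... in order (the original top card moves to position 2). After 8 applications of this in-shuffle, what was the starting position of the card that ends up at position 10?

38

Work backwards from position 10, undoing one in-shuffle at a time:
10 ← 5 ← 24 ← 12 ← 6 ← 3 ← 23 ← 33 ← 38
So the card now at position 10 started at position 38.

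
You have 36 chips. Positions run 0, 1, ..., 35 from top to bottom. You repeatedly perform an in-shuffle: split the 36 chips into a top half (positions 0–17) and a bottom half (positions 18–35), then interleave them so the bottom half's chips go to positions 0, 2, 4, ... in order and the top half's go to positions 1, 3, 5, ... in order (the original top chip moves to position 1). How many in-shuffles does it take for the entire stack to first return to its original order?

The in-shuffle permutes the 36 positions with cycle lengths [36].
Every chip is home exactly when every cycle has completed a whole number of laps, i.e. after lcm(36) = 36 in-shuffles.

36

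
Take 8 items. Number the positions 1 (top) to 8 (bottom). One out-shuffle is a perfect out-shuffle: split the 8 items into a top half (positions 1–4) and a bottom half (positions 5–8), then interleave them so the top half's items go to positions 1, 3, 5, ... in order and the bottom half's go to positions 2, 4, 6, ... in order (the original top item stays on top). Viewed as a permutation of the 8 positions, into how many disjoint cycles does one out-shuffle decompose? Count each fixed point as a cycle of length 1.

4

Trace each unvisited position around until it returns:
(1) (2 3 5) (4 7 6) (8)
4 cycles in total.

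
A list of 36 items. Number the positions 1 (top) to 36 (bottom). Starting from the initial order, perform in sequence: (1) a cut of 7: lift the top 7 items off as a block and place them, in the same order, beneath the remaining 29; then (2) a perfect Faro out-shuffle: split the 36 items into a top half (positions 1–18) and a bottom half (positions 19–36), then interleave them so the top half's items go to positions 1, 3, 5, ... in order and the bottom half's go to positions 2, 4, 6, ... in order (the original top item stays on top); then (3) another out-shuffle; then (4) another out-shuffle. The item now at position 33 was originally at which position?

12

Undo the operations in reverse order, starting from position 33:
  undo op 4 (out-shuffle, from top half): 33 ← 17
  undo op 3 (out-shuffle, from top half): 17 ← 9
  undo op 2 (out-shuffle, from top half): 9 ← 5
  undo op 1 (cut 7): 5 ← 12
So the item at position 33 came from original position 12.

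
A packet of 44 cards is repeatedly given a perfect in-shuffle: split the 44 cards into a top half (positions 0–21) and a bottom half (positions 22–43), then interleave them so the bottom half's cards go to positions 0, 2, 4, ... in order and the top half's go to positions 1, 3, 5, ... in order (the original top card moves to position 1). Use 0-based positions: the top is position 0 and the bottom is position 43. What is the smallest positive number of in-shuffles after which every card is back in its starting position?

The in-shuffle permutes the 44 positions with cycle lengths [2, 4, 4, 4, 6, 12, 12].
Every card is home exactly when every cycle has completed a whole number of laps, i.e. after lcm(2, 4, 6, 12) = 12 in-shuffles.

12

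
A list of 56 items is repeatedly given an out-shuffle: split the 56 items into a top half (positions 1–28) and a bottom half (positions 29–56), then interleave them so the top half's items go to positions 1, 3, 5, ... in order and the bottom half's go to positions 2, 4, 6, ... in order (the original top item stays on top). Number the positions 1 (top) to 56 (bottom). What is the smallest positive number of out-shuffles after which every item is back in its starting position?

The out-shuffle permutes the 56 positions with cycle lengths [1, 1, 4, 10, 20, 20].
Every item is home exactly when every cycle has completed a whole number of laps, i.e. after lcm(1, 4, 10, 20) = 20 out-shuffles.

20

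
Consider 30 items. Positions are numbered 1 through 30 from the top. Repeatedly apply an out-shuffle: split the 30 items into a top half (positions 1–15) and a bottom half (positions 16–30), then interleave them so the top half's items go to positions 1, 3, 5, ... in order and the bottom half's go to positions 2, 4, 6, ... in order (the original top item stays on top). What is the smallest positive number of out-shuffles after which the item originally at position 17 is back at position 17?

28

Follow position 17 under repeated out-shuffles:
17 → 4 → 7 → 13 → 25 → 20 → 10 → 19 → ... → 17 (length 28)
It first returns after 28 out-shuffles.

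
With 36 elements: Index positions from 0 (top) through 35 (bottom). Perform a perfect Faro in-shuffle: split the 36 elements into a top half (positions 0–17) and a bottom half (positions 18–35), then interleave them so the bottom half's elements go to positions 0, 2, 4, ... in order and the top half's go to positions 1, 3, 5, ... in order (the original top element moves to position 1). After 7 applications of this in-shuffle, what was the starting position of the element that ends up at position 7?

Work backwards from position 7, undoing one in-shuffle at a time:
7 ← 3 ← 1 ← 0 ← 18 ← 27 ← 13 ← 6
So the element now at position 7 started at position 6.

6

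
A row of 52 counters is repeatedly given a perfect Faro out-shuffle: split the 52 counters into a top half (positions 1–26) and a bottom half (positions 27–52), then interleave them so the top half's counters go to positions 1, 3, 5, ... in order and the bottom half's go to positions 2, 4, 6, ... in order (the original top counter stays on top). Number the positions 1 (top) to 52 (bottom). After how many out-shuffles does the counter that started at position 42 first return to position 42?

8

Follow position 42 under repeated out-shuffles:
42 → 32 → 12 → 23 → 45 → 38 → 24 → 47 → 42
It first returns after 8 out-shuffles.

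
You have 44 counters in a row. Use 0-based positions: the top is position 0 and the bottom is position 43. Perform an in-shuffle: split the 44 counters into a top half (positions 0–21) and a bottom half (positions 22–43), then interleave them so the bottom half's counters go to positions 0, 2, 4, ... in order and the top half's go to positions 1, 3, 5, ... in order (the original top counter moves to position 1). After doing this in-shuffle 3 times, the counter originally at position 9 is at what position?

34

Track the counter's position through each in-shuffle:
9 → 19 → 39 → 34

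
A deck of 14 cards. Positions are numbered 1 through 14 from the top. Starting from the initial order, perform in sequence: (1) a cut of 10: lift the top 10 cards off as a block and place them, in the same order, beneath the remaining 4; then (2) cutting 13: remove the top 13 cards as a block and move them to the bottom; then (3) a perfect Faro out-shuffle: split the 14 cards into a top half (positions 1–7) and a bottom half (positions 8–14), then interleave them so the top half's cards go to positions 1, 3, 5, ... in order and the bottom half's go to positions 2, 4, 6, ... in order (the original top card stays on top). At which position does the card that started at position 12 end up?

5

Track the card from position 12 forward through each operation:
  after op 1 (cut 10): 12 → 2
  after op 2 (cut 13): 2 → 3
  after op 3 (out-shuffle): 3 → 5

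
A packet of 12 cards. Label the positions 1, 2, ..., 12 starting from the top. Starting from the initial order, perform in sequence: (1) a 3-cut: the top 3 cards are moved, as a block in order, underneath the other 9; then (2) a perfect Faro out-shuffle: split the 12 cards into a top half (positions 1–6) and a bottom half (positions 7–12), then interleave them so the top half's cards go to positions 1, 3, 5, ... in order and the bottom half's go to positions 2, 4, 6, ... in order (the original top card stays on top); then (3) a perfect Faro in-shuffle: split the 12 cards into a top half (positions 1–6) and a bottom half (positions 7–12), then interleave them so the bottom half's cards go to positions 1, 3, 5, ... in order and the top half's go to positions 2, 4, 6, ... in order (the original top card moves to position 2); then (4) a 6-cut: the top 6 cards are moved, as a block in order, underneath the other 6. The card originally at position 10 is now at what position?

Track the card from position 10 forward through each operation:
  after op 1 (cut 3): 10 → 7
  after op 2 (out-shuffle): 7 → 2
  after op 3 (in-shuffle): 2 → 4
  after op 4 (cut 6): 4 → 10

10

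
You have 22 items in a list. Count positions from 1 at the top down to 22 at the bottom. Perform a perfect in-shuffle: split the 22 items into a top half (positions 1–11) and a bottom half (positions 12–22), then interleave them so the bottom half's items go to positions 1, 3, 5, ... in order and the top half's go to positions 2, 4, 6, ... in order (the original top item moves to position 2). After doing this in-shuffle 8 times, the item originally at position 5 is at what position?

Track the item's position through each in-shuffle:
5 → 10 → 20 → 17 → 11 → 22 → 21 → 19 → 15

15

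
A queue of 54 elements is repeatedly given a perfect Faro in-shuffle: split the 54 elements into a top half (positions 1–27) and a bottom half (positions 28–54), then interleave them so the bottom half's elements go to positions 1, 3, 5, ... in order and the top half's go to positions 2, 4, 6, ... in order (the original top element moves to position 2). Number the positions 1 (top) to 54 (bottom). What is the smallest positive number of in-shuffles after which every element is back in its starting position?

20

The in-shuffle permutes the 54 positions with cycle lengths [4, 10, 20, 20].
Every element is home exactly when every cycle has completed a whole number of laps, i.e. after lcm(4, 10, 20) = 20 in-shuffles.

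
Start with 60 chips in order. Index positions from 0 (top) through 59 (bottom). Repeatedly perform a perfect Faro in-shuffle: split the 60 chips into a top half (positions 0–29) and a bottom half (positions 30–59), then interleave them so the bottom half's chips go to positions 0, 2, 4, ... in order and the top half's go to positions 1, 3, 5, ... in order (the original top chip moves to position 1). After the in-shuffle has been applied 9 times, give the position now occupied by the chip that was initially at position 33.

Track the chip's position through each in-shuffle:
33 → 6 → 13 → 27 → 55 → 50 → 40 → 20 → 41 → 22

22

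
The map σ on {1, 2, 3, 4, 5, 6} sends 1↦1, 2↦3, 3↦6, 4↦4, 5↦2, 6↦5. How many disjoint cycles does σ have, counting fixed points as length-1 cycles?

3

Cycle decomposition: (1) (2 3 6 5) (4).
3 cycles.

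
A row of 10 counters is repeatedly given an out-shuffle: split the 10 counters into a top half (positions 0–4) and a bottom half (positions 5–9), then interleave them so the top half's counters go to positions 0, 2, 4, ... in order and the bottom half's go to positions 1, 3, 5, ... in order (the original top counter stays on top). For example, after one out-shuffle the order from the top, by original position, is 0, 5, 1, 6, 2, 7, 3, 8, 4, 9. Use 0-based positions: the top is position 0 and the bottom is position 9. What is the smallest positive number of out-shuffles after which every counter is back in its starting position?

The out-shuffle permutes the 10 positions with cycle lengths [1, 1, 2, 6].
Every counter is home exactly when every cycle has completed a whole number of laps, i.e. after lcm(1, 2, 6) = 6 out-shuffles.

6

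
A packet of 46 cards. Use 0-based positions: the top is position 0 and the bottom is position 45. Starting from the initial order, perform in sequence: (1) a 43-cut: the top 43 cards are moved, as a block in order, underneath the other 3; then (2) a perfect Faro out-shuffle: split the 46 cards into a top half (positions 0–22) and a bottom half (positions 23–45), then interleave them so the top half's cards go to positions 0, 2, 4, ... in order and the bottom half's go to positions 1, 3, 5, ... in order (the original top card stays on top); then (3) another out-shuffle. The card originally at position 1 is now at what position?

16

Track the card from position 1 forward through each operation:
  after op 1 (cut 43): 1 → 4
  after op 2 (out-shuffle): 4 → 8
  after op 3 (out-shuffle): 8 → 16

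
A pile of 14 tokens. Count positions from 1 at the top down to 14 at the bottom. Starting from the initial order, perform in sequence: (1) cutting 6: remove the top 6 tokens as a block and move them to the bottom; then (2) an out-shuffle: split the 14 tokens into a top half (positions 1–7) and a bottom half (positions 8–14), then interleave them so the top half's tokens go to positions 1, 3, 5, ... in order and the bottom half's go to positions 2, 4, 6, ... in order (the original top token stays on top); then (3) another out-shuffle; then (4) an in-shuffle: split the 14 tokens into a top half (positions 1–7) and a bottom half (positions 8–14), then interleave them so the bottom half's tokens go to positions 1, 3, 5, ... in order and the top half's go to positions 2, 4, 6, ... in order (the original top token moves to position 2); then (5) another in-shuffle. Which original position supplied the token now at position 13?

Undo the operations in reverse order, starting from position 13:
  undo op 5 (in-shuffle, from bottom half): 13 ← 14
  undo op 4 (in-shuffle, from top half): 14 ← 7
  undo op 3 (out-shuffle, from top half): 7 ← 4
  undo op 2 (out-shuffle, from bottom half): 4 ← 9
  undo op 1 (cut 6): 9 ← 1
So the token at position 13 came from original position 1.

1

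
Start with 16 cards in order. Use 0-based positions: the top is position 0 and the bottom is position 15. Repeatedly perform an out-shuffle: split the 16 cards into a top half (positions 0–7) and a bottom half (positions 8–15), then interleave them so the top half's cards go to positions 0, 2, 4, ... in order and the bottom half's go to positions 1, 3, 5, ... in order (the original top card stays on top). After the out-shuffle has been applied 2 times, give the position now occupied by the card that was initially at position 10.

Track the card's position through each out-shuffle:
10 → 5 → 10

10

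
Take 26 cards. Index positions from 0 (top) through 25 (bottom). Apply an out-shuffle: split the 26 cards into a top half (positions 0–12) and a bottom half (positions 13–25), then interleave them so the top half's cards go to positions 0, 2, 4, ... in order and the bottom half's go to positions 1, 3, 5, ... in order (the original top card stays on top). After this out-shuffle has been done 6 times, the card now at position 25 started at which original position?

Work backwards from position 25, undoing one out-shuffle at a time:
25 ← 25 ← 25 ← 25 ← 25 ← 25 ← 25
So the card now at position 25 started at position 25.

25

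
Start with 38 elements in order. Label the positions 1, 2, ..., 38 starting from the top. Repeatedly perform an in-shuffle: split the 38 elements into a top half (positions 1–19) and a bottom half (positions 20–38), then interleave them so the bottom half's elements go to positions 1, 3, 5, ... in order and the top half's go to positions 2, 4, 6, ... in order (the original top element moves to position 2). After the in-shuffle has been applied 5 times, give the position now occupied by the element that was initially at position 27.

6

Track the element's position through each in-shuffle:
27 → 15 → 30 → 21 → 3 → 6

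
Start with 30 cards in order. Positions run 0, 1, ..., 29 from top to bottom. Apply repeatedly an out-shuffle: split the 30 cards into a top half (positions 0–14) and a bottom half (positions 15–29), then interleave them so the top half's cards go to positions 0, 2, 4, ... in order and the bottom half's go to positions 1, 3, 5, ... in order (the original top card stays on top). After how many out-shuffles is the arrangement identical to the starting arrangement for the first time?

28

The out-shuffle permutes the 30 positions with cycle lengths [1, 1, 28].
Every card is home exactly when every cycle has completed a whole number of laps, i.e. after lcm(1, 28) = 28 out-shuffles.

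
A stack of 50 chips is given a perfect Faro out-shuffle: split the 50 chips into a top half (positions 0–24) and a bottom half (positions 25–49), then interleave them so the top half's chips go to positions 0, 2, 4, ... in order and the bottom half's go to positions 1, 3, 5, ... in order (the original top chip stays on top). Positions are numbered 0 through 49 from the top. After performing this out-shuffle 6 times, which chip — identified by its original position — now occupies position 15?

Work backwards from position 15, undoing one out-shuffle at a time:
15 ← 32 ← 16 ← 8 ← 4 ← 2 ← 1
So the chip now at position 15 started at position 1.

1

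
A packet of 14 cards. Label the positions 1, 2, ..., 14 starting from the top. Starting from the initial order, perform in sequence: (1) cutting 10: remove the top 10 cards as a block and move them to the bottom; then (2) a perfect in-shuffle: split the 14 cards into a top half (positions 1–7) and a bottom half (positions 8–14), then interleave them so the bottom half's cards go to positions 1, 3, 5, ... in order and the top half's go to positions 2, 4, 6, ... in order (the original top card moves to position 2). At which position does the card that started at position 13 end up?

6

Track the card from position 13 forward through each operation:
  after op 1 (cut 10): 13 → 3
  after op 2 (in-shuffle): 3 → 6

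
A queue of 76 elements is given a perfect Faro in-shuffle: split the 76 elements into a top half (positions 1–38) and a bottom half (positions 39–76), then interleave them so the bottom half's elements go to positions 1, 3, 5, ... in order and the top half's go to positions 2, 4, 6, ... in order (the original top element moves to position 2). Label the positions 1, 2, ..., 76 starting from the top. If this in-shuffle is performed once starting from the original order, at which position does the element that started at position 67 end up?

Track the element's position through each in-shuffle:
67 → 57

57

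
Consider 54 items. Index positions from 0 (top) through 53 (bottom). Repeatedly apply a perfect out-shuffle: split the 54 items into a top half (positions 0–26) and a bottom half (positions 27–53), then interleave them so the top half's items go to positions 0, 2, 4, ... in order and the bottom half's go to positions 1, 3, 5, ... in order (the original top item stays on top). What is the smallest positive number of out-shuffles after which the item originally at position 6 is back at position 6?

Follow position 6 under repeated out-shuffles:
6 → 12 → 24 → 48 → 43 → 33 → 13 → 26 → ... → 6 (length 52)
It first returns after 52 out-shuffles.

52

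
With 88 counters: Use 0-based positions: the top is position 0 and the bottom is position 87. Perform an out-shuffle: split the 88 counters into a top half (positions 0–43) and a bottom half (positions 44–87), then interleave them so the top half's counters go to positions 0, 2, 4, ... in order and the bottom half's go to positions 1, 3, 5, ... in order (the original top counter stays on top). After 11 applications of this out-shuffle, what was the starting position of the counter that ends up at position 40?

86

Work backwards from position 40, undoing one out-shuffle at a time:
40 ← 20 ← 10 ← 5 ← 46 ← 23 ← 55 ← 71 ← 79 ← 83 ← 85 ← 86
So the counter now at position 40 started at position 86.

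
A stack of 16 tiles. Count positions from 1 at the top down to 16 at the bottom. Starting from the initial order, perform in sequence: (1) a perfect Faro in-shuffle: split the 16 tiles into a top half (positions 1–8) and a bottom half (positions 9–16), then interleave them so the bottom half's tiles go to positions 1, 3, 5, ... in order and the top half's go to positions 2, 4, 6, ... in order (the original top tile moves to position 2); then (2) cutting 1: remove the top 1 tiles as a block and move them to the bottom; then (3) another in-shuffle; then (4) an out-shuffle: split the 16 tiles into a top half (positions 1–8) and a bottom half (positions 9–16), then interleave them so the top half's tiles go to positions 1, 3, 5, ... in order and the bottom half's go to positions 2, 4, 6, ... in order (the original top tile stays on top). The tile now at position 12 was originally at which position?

4

Undo the operations in reverse order, starting from position 12:
  undo op 4 (out-shuffle, from bottom half): 12 ← 14
  undo op 3 (in-shuffle, from top half): 14 ← 7
  undo op 2 (cut 1): 7 ← 8
  undo op 1 (in-shuffle, from top half): 8 ← 4
So the tile at position 12 came from original position 4.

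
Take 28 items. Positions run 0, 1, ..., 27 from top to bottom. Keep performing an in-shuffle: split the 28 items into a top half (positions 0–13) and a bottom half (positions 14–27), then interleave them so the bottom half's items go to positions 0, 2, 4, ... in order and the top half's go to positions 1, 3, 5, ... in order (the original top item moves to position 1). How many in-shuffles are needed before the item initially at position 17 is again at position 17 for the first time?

Follow position 17 under repeated in-shuffles:
17 → 6 → 13 → 27 → 26 → 24 → 20 → 12 → ... → 17 (length 28)
It first returns after 28 in-shuffles.

28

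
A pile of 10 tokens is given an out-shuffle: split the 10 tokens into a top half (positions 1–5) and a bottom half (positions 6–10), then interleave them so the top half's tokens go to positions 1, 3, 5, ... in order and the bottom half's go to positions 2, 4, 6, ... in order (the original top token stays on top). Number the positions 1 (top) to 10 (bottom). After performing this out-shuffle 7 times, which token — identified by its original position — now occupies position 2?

6

Work backwards from position 2, undoing one out-shuffle at a time:
2 ← 6 ← 8 ← 9 ← 5 ← 3 ← 2 ← 6
So the token now at position 2 started at position 6.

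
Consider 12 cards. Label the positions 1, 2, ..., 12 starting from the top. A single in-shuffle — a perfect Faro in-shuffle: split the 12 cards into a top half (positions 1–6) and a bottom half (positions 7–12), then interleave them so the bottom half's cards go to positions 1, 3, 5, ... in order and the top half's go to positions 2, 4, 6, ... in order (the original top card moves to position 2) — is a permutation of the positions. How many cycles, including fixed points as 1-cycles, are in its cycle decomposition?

Trace each unvisited position around until it returns:
(1 2 4 8 3 6 ... len 12)
1 cycle in total.

1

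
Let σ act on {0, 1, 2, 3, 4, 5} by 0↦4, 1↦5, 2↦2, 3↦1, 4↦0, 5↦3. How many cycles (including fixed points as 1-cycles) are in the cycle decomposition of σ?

Cycle decomposition: (0 4) (1 5 3) (2).
3 cycles.

3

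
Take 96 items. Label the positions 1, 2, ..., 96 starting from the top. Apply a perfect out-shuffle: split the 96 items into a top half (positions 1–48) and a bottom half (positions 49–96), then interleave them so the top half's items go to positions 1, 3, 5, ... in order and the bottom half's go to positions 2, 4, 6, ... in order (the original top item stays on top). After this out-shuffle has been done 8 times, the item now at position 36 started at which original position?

26

Work backwards from position 36, undoing one out-shuffle at a time:
36 ← 66 ← 81 ← 41 ← 21 ← 11 ← 6 ← 51 ← 26
So the item now at position 36 started at position 26.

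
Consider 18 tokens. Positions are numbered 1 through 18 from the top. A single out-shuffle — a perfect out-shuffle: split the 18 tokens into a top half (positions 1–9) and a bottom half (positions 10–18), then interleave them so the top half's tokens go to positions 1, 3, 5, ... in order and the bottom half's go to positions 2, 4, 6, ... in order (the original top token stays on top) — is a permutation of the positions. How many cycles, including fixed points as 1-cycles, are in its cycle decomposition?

4

Trace each unvisited position around until it returns:
(1) (2 3 5 9 17 16 14 10) (4 7 13 8 15 12 6 11) (18)
4 cycles in total.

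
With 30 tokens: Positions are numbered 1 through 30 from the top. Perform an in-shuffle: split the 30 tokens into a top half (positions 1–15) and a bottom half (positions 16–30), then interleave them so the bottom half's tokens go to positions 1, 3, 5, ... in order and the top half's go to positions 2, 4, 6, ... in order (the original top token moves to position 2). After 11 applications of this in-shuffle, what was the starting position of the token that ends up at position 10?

5

Work backwards from position 10, undoing one in-shuffle at a time:
10 ← 5 ← 18 ← 9 ← 20 ← 10 ← 5 ← 18 ← 9 ← 20 ← 10 ← 5
So the token now at position 10 started at position 5.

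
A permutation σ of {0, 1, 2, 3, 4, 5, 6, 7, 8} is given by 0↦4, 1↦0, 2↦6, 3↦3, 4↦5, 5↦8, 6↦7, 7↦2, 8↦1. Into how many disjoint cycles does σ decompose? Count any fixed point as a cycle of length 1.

3

Cycle decomposition: (0 4 5 8 1) (2 6 7) (3).
3 cycles.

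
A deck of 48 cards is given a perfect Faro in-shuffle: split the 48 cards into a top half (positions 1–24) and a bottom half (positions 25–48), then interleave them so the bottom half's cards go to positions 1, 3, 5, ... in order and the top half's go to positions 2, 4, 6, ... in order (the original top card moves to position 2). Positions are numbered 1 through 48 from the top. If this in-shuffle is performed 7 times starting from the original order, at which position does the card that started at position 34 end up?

40

Track the card's position through each in-shuffle:
34 → 19 → 38 → 27 → 5 → 10 → 20 → 40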